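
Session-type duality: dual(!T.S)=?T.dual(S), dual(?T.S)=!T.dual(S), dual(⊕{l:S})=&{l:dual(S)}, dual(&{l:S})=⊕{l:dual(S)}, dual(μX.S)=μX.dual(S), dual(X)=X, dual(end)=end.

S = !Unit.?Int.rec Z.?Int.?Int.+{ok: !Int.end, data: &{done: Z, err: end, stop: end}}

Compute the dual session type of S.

?Unit.!Int.rec Z.!Int.!Int.&{ok: ?Int.end, data: +{done: Z, err: end, stop: end}}

!Unit ↦ ?Unit
  ?Int ↦ !Int
    rec Z ↦ rec Z  (μ self-dual)
      ?Int ↦ !Int
        ?Int ↦ !Int
          +{ok,data} ↦ &{ok,data}  (select→offer)
            [ok]
              !Int ↦ ?Int
                dual(end) = end
            [data]
              &{done,err,stop} ↦ +{done,err,stop}  (&→⊕)
                [done]
                  dual(Z) = Z
                [err]
                  dual(end) = end
                [stop]
                  dual(end) = end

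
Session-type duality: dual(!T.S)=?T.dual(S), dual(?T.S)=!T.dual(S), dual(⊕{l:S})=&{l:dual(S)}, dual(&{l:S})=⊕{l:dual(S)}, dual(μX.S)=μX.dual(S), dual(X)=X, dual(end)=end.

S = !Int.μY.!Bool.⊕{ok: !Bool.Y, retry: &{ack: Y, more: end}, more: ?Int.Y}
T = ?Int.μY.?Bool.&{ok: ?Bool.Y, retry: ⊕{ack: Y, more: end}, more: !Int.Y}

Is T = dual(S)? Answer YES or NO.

YES

!Int vs ?Int  ok
  μY vs μY  ok (μ self-dual)
    !Bool vs ?Bool  ok
      ⊕{ok,retry,more} vs &{ok,retry,more}  ok labels match
        case ok:
          !Bool vs ?Bool  ok
            Y vs Y  ok
        case retry:
          &{ack,more} vs ⊕{ack,more}  ok labels match
            case ack:
              Y vs Y  ok
            case more:
              end vs end  ok
        case more:
          ?Int vs !Int  ok
            Y vs Y  ok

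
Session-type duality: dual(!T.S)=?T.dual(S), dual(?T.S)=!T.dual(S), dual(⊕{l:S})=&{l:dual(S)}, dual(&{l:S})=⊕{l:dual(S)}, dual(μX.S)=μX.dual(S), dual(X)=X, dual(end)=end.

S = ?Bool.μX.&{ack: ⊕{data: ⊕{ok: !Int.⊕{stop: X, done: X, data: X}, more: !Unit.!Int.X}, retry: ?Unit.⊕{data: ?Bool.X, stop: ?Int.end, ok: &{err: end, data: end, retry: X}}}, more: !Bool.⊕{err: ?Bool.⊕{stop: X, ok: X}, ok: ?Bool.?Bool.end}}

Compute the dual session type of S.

!Bool.μX.⊕{ack: &{data: &{ok: ?Int.&{stop: X, done: X, data: X}, more: ?Unit.?Int.X}, retry: !Unit.&{data: !Bool.X, stop: !Int.end, ok: ⊕{err: end, data: end, retry: X}}}, more: ?Bool.&{err: !Bool.&{stop: X, ok: X}, ok: !Bool.!Bool.end}}

?Bool ↦ !Bool
  μX ↦ μX  (μ self-dual)
    &{ack,more} ↦ ⊕{ack,more}  (external→internal)
      • ack:
        ⊕{data,retry} ↦ &{data,retry}  (select→offer)
          • data:
            ⊕{ok,more} ↦ &{ok,more}  (select→offer)
              • ok:
                !Int ↦ ?Int
                  ⊕{stop,done,data} ↦ &{stop,done,data}  (select→offer)
                    • stop:
                      X ↦ X
                    • done:
                      X ↦ X
                    • data:
                      X ↦ X
              • more:
                !Unit ↦ ?Unit
                  !Int ↦ ?Int
                    X ↦ X
          • retry:
            ?Unit ↦ !Unit
              ⊕{data,stop,ok} ↦ &{data,stop,ok}  (select→offer)
                • data:
                  ?Bool ↦ !Bool
                    X ↦ X
                • stop:
                  ?Int ↦ !Int
                    end ↦ end
                • ok:
                  &{err,data,retry} ↦ ⊕{err,data,retry}  (external→internal)
                    • err:
                      end ↦ end
                    • data:
                      end ↦ end
                    • retry:
                      X ↦ X
      • more:
        !Bool ↦ ?Bool
          ⊕{err,ok} ↦ &{err,ok}  (select→offer)
            • err:
              ?Bool ↦ !Bool
                ⊕{stop,ok} ↦ &{stop,ok}  (select→offer)
                  • stop:
                    X ↦ X
                  • ok:
                    X ↦ X
            • ok:
              ?Bool ↦ !Bool
                ?Bool ↦ !Bool
                  end ↦ end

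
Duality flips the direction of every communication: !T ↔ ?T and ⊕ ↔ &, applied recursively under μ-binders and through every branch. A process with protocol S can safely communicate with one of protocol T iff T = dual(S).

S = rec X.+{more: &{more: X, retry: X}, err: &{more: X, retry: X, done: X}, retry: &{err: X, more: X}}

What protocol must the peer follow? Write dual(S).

rec X ↦ rec X  (binder kept)
  +{more,err,retry} ↦ &{more,err,retry}  (select→offer)
    [more]
      &{more,retry} ↦ +{more,retry}  (&→⊕)
        [more]
          X ↦ X
        [retry]
          X ↦ X
    [err]
      &{more,retry,done} ↦ +{more,retry,done}  (&→⊕)
        [more]
          X ↦ X
        [retry]
          X ↦ X
        [done]
          X ↦ X
    [retry]
      &{err,more} ↦ +{err,more}  (&→⊕)
        [err]
          X ↦ X
        [more]
          X ↦ X

rec X.&{more: +{more: X, retry: X}, err: +{more: X, retry: X, done: X}, retry: +{err: X, more: X}}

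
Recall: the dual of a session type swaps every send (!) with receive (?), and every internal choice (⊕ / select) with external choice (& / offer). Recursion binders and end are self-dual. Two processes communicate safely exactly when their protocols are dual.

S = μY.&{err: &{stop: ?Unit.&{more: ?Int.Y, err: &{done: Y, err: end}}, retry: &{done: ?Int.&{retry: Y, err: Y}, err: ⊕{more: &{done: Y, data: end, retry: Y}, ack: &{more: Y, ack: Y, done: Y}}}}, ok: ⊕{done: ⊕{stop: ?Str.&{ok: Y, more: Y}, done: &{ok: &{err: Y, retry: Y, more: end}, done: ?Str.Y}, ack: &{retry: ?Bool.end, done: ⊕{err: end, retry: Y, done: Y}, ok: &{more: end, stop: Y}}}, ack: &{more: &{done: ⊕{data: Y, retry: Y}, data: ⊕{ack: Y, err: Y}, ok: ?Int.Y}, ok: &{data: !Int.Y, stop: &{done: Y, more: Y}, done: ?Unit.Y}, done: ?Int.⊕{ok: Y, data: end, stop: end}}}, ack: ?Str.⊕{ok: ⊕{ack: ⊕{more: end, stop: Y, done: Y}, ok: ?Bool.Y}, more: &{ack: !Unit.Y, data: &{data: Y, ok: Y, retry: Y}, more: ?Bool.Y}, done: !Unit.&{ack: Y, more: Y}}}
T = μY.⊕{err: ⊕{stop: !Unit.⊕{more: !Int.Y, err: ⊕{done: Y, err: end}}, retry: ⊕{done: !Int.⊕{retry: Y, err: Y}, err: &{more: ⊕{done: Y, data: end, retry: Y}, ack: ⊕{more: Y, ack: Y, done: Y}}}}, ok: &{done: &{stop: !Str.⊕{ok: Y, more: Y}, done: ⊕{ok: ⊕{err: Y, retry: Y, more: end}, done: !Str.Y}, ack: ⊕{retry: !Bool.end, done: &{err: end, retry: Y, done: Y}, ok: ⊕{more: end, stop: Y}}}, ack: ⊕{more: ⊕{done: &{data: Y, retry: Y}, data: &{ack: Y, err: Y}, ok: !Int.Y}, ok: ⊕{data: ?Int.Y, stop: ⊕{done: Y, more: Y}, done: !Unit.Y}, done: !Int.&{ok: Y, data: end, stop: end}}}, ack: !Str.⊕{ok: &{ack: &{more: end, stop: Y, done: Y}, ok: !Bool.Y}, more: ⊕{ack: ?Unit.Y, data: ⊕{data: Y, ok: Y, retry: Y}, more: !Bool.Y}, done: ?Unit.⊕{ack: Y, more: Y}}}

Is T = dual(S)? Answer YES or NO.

μY vs μY  ✓ (μ self-dual)
  &{err,ok,ack} vs ⊕{err,ok,ack}  ✓ label sets agree
    • err:
      &{stop,retry} vs ⊕{stop,retry}  ✓ label sets agree
        • stop:
          ?Unit vs !Unit  ✓
            &{more,err} vs ⊕{more,err}  ✓ label sets agree
              • more:
                ?Int vs !Int  ✓
                  Y vs Y  ✓
              • err:
                &{done,err} vs ⊕{done,err}  ✓ label sets agree
                  • done:
                    Y vs Y  ✓
                  • err:
                    end vs end  ✓
        • retry:
          &{done,err} vs ⊕{done,err}  ✓ label sets agree
            • done:
              ?Int vs !Int  ✓
                &{retry,err} vs ⊕{retry,err}  ✓ label sets agree
                  • retry:
                    Y vs Y  ✓
                  • err:
                    Y vs Y  ✓
            • err:
              ⊕{more,ack} vs &{more,ack}  ✓ label sets agree
                • more:
                  &{done,data,retry} vs ⊕{done,data,retry}  ✓ label sets agree
                    • done:
                      Y vs Y  ✓
                    • data:
                      end vs end  ✓
                    • retry:
                      Y vs Y  ✓
                • ack:
                  &{more,ack,done} vs ⊕{more,ack,done}  ✓ label sets agree
                    • more:
                      Y vs Y  ✓
                    • ack:
                      Y vs Y  ✓
                    • done:
                      Y vs Y  ✓
    • ok:
      ⊕{done,ack} vs &{done,ack}  ✓ label sets agree
        • done:
          ⊕{stop,done,ack} vs &{stop,done,ack}  ✓ label sets agree
            • stop:
              ?Str vs !Str  ✓
                &{ok,more} vs ⊕{ok,more}  ✓ label sets agree
                  • ok:
                    Y vs Y  ✓
                  • more:
                    Y vs Y  ✓
            • done:
              &{ok,done} vs ⊕{ok,done}  ✓ label sets agree
                • ok:
                  &{err,retry,more} vs ⊕{err,retry,more}  ✓ label sets agree
                    • err:
                      Y vs Y  ✓
                    • retry:
                      Y vs Y  ✓
                    • more:
                      end vs end  ✓
                • done:
                  ?Str vs !Str  ✓
                    Y vs Y  ✓
            • ack:
              &{retry,done,ok} vs ⊕{retry,done,ok}  ✓ label sets agree
                • retry:
                  ?Bool vs !Bool  ✓
                    end vs end  ✓
                • done:
                  ⊕{err,retry,done} vs &{err,retry,done}  ✓ label sets agree
                    • err:
                      end vs end  ✓
                    • retry:
                      Y vs Y  ✓
                    • done:
                      Y vs Y  ✓
                • ok:
                  &{more,stop} vs ⊕{more,stop}  ✓ label sets agree
                    • more:
                      end vs end  ✓
                    • stop:
                      Y vs Y  ✓
        • ack:
          &{more,ok,done} vs ⊕{more,ok,done}  ✓ label sets agree
            • more:
              &{done,data,ok} vs ⊕{done,data,ok}  ✓ label sets agree
                • done:
                  ⊕{data,retry} vs &{data,retry}  ✓ label sets agree
                    • data:
                      Y vs Y  ✓
                    • retry:
                      Y vs Y  ✓
                • data:
                  ⊕{ack,err} vs &{ack,err}  ✓ label sets agree
                    • ack:
                      Y vs Y  ✓
                    • err:
                      Y vs Y  ✓
                • ok:
                  ?Int vs !Int  ✓
                    Y vs Y  ✓
            • ok:
              &{data,stop,done} vs ⊕{data,stop,done}  ✓ label sets agree
                • data:
                  !Int vs ?Int  ✓
                    Y vs Y  ✓
                • stop:
                  &{done,more} vs ⊕{done,more}  ✓ label sets agree
                    • done:
                      Y vs Y  ✓
                    • more:
                      Y vs Y  ✓
                • done:
                  ?Unit vs !Unit  ✓
                    Y vs Y  ✓
            • done:
              ?Int vs !Int  ✓
                ⊕{ok,data,stop} vs &{ok,data,stop}  ✓ label sets agree
                  • ok:
                    Y vs Y  ✓
                  • data:
                    end vs end  ✓
                  • stop:
                    end vs end  ✓
    • ack:
      ?Str vs !Str  ✓
        ⊕{ok,more,done} vs ⊕{ok,more,done}  ✗ choice polarity not flipped — not dual

NO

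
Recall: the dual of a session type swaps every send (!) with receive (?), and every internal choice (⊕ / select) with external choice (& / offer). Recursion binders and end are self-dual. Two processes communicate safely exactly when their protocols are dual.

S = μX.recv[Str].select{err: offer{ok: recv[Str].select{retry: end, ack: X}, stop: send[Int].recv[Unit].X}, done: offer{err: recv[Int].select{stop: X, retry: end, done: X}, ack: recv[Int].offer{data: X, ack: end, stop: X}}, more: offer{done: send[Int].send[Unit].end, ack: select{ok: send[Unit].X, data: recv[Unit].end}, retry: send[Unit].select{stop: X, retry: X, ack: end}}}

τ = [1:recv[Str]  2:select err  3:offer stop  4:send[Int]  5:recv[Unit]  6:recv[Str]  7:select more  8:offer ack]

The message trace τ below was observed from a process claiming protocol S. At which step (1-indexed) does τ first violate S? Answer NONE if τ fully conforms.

NONE

@1 recv[Str]  ok  now at select{err: offer{ok: recv[Str].select{retry: end, ack: μX.…}, stop: send[Int].recv[Unit].μX.…}, done: offer{err: recv[Int].select{stop: μX.…, retry: end, done: μX.…}, ack: recv[Int].offer{data: μX.…, ack: end, stop: μX.…}}, more: offer{done: send[Int].send[Unit].end, ack: select{ok: send[Unit].μX.…, data: recv[Unit].end}, retry: send[Unit].select{stop: μX.…, retry: μX.…, ack: end}}}
@2 select err  ok  now at offer{ok: recv[Str].select{retry: end, ack: μX.…}, stop: send[Int].recv[Unit].μX.…}
@3 offer stop  ok  now at send[Int].recv[Unit].μX.…
@4 send[Int]  ok  now at recv[Unit].μX.…
@5 recv[Unit]  ok  now at μX.…
@6 recv[Str]  ok  now at select{err: offer{ok: recv[Str].select{retry: end, ack: μX.…}, stop: send[Int].recv[Unit].μX.…}, done: offer{err: recv[Int].select{stop: μX.…, retry: end, done: μX.…}, ack: recv[Int].offer{data: μX.…, ack: end, stop: μX.…}}, more: offer{done: send[Int].send[Unit].end, ack: select{ok: send[Unit].μX.…, data: recv[Unit].end}, retry: send[Unit].select{stop: μX.…, retry: μX.…, ack: end}}}
@7 select more  ok  now at offer{done: send[Int].send[Unit].end, ack: select{ok: send[Unit].μX.…, data: recv[Unit].end}, retry: send[Unit].select{stop: μX.…, retry: μX.…, ack: end}}
@8 offer ack  ok  now at select{ok: send[Unit].μX.…, data: recv[Unit].end}
τ conforms to S (length 8)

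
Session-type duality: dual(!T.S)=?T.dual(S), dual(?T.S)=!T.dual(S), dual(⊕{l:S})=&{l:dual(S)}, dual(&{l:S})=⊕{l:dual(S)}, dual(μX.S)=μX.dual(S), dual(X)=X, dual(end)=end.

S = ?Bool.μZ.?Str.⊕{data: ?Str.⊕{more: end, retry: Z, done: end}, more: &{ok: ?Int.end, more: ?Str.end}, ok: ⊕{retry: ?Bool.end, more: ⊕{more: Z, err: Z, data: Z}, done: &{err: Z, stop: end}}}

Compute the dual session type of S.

!Bool.μZ.!Str.&{data: !Str.&{more: end, retry: Z, done: end}, more: ⊕{ok: !Int.end, more: !Str.end}, ok: &{retry: !Bool.end, more: &{more: Z, err: Z, data: Z}, done: ⊕{err: Z, stop: end}}}

?Bool ↦ !Bool
  μZ ↦ μZ  (binder kept)
    ?Str ↦ !Str
      ⊕{data,more,ok} ↦ &{data,more,ok}  (internal→external)
        • data:
          ?Str ↦ !Str
            ⊕{more,retry,done} ↦ &{more,retry,done}  (internal→external)
              • more:
                end ↦ end
              • retry:
                Z ↦ Z
              • done:
                end ↦ end
        • more:
          &{ok,more} ↦ ⊕{ok,more}  (offer→select)
            • ok:
              ?Int ↦ !Int
                end ↦ end
            • more:
              ?Str ↦ !Str
                end ↦ end
        • ok:
          ⊕{retry,more,done} ↦ &{retry,more,done}  (internal→external)
            • retry:
              ?Bool ↦ !Bool
                end ↦ end
            • more:
              ⊕{more,err,data} ↦ &{more,err,data}  (internal→external)
                • more:
                  Z ↦ Z
                • err:
                  Z ↦ Z
                • data:
                  Z ↦ Z
            • done:
              &{err,stop} ↦ ⊕{err,stop}  (offer→select)
                • err:
                  Z ↦ Z
                • stop:
                  end ↦ end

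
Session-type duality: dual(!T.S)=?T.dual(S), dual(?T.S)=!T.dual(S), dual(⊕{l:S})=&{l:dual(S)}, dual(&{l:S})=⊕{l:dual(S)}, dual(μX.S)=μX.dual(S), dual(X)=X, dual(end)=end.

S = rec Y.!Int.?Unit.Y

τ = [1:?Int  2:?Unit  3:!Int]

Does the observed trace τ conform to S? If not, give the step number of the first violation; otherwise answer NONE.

[1] got ?Int, protocol expects !Int  ✗

1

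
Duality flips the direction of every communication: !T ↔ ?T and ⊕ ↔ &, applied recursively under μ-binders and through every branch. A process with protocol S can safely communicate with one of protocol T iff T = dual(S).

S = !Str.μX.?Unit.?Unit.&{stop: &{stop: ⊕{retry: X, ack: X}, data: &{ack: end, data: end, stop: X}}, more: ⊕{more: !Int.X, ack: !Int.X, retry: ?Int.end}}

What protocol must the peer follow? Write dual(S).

!Str → ?Str
  μX → μX  (rec unchanged)
    ?Unit → !Unit
      ?Unit → !Unit
        &{stop,more} → ⊕{stop,more}  (external→internal)
          [stop]
            &{stop,data} → ⊕{stop,data}  (external→internal)
              [stop]
                ⊕{retry,ack} → &{retry,ack}  (select→offer)
                  [retry]
                    X ↦ X
                  [ack]
                    X ↦ X
              [data]
                &{ack,data,stop} → ⊕{ack,data,stop}  (external→internal)
                  [ack]
                    end ↦ end
                  [data]
                    end ↦ end
                  [stop]
                    X ↦ X
          [more]
            ⊕{more,ack,retry} → &{more,ack,retry}  (select→offer)
              [more]
                !Int → ?Int
                  X ↦ X
              [ack]
                !Int → ?Int
                  X ↦ X
              [retry]
                ?Int → !Int
                  end ↦ end

?Str.μX.!Unit.!Unit.⊕{stop: ⊕{stop: &{retry: X, ack: X}, data: ⊕{ack: end, data: end, stop: X}}, more: &{more: ?Int.X, ack: ?Int.X, retry: !Int.end}}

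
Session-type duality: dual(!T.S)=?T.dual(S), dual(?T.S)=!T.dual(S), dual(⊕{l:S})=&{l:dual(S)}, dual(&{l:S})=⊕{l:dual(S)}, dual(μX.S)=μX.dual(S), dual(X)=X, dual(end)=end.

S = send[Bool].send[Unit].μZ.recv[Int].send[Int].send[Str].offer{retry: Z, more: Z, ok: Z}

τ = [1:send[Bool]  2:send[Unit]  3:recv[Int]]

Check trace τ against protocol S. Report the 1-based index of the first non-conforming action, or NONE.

[1] send[Bool]  ok  residual = send[Unit].μZ.…
[2] send[Unit]  ok  residual = μZ.…
[3] recv[Int]  ok  residual = send[Int].send[Str].offer{retry: μZ.…, more: μZ.…, ok: μZ.…}
trace exhausted — no violation

NONE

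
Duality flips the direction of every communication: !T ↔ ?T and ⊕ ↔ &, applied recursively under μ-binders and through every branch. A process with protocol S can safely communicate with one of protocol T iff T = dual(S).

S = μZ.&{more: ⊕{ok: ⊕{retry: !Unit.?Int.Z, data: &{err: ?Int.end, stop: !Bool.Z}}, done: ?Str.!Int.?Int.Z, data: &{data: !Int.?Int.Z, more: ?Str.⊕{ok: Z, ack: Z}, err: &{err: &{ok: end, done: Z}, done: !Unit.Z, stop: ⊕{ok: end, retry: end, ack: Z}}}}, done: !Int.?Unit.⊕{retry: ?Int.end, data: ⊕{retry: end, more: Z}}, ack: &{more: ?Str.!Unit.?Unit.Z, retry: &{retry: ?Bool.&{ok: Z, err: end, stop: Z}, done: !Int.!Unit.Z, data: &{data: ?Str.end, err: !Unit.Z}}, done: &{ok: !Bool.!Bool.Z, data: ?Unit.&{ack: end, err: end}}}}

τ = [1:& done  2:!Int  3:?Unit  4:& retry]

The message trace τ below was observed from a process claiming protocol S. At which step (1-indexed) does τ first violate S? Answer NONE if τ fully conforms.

4

@1 & done  ✓  residual = !Int.?Unit.⊕{retry: ?Int.end, data: ⊕{retry: end, more: μZ.…}}
@2 !Int  ✓  residual = ?Unit.⊕{retry: ?Int.end, data: ⊕{retry: end, more: μZ.…}}
@3 ?Unit  ✓  residual = ⊕{retry: ?Int.end, data: ⊕{retry: end, more: μZ.…}}
@4 got & retry, protocol expects ⊕ retry or ⊕ data  ✗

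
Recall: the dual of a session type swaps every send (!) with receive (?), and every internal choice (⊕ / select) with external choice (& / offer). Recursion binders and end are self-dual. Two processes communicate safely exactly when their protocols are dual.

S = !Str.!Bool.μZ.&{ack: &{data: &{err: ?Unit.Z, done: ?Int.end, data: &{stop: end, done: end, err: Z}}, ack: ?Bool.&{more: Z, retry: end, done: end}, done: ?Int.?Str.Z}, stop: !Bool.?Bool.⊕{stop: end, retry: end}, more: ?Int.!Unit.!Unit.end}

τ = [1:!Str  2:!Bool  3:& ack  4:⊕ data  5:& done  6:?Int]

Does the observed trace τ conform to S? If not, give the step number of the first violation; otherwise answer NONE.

[1] !Str  ✓  state: !Bool.μZ.…
[2] !Bool  ✓  state: μZ.…
[3] & ack  ✓  state: &{data: &{err: ?Unit.μZ.…, done: ?Int.end, data: &{stop: end, done: end, err: μZ.…}}, ack: ?Bool.&{more: μZ.…, retry: end, done: end}, done: ?Int.?Str.μZ.…}
[4] got ⊕ data, protocol expects & data or & ack or & done  ✗

4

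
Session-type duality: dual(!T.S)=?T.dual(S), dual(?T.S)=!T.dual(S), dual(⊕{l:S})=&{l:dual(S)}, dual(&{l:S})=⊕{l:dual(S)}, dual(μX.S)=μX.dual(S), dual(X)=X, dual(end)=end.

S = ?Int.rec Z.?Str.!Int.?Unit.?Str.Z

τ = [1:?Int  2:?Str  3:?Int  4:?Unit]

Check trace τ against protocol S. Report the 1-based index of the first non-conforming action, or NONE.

@1 ?Int  ok  residual = rec Z.…
@2 ?Str  ok  residual = !Int.?Unit.?Str.rec Z.…
@3 got ?Int, protocol expects !Int  ✗

3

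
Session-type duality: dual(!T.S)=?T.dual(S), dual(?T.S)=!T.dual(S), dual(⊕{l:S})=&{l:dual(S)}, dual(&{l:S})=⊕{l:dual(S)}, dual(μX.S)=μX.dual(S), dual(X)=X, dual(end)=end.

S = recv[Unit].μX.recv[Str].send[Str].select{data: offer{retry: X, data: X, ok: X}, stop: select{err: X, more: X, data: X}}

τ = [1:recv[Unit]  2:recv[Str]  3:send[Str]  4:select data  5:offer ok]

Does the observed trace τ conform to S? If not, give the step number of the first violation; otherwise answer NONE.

NONE

@1 recv[Unit]  ✓  state: μX.…
@2 recv[Str]  ✓  state: send[Str].select{data: offer{retry: μX.…, data: μX.…, ok: μX.…}, stop: select{err: μX.…, more: μX.…, data: μX.…}}
@3 send[Str]  ✓  state: select{data: offer{retry: μX.…, data: μX.…, ok: μX.…}, stop: select{err: μX.…, more: μX.…, data: μX.…}}
@4 select data  ✓  state: offer{retry: μX.…, data: μX.…, ok: μX.…}
@5 offer ok  ✓  state: μX.…
all 5 steps conform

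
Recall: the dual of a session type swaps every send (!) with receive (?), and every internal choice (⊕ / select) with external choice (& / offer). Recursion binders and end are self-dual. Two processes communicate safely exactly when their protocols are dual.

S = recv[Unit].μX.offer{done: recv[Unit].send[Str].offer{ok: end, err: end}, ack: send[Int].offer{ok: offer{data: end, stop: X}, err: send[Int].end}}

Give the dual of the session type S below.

recv[Unit] → send[Unit]
  μX → μX  (binder kept)
    offer{done,ack} → select{done,ack}  (&→⊕)
      [done]
        recv[Unit] → send[Unit]
          send[Str] → recv[Str]
            offer{ok,err} → select{ok,err}  (&→⊕)
              [ok]
                dual(end) = end
              [err]
                dual(end) = end
      [ack]
        send[Int] → recv[Int]
          offer{ok,err} → select{ok,err}  (&→⊕)
            [ok]
              offer{data,stop} → select{data,stop}  (&→⊕)
                [data]
                  dual(end) = end
                [stop]
                  dual(X) = X
            [err]
              send[Int] → recv[Int]
                dual(end) = end

send[Unit].μX.select{done: send[Unit].recv[Str].select{ok: end, err: end}, ack: recv[Int].select{ok: select{data: end, stop: X}, err: recv[Int].end}}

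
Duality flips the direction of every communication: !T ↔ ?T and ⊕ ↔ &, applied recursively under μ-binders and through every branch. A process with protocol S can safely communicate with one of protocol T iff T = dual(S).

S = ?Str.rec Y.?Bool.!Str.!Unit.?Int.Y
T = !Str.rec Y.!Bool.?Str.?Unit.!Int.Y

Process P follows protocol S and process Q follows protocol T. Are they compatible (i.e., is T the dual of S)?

YES

?Str | !Str  match
  rec Y | rec Y  match (μ self-dual)
    ?Bool | !Bool  match
      !Str | ?Str  match
        !Unit | ?Unit  match
          ?Int | !Int  match
            Y | Y  match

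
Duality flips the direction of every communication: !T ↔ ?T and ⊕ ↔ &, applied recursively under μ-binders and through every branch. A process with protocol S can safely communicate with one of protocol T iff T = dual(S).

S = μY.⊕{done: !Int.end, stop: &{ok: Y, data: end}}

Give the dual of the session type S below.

μY → μY  (μ self-dual)
  ⊕{done,stop} → &{done,stop}  (⊕→&)
    [done]
      !Int → ?Int
        end self-dual
    [stop]
      &{ok,data} → ⊕{ok,data}  (&→⊕)
        [ok]
          Y self-dual
        [data]
          end self-dual

μY.&{done: ?Int.end, stop: ⊕{ok: Y, data: end}}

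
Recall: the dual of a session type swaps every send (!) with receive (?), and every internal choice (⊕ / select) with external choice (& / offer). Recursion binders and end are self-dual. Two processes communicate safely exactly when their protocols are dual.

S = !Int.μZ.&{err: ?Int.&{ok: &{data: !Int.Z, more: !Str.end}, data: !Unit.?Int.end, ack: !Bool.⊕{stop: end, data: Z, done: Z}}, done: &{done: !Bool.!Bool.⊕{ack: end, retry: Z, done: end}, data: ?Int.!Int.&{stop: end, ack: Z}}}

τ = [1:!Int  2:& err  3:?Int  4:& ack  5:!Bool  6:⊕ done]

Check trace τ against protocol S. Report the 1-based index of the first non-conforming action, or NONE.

NONE

step 1: !Int  ✓  now at μZ.…
step 2: & err  ✓  now at ?Int.&{ok: &{data: !Int.μZ.…, more: !Str.end}, data: !Unit.?Int.end, ack: !Bool.⊕{stop: end, data: μZ.…, done: μZ.…}}
step 3: ?Int  ✓  now at &{ok: &{data: !Int.μZ.…, more: !Str.end}, data: !Unit.?Int.end, ack: !Bool.⊕{stop: end, data: μZ.…, done: μZ.…}}
step 4: & ack  ✓  now at !Bool.⊕{stop: end, data: μZ.…, done: μZ.…}
step 5: !Bool  ✓  now at ⊕{stop: end, data: μZ.…, done: μZ.…}
step 6: ⊕ done  ✓  now at μZ.…
all 6 steps conform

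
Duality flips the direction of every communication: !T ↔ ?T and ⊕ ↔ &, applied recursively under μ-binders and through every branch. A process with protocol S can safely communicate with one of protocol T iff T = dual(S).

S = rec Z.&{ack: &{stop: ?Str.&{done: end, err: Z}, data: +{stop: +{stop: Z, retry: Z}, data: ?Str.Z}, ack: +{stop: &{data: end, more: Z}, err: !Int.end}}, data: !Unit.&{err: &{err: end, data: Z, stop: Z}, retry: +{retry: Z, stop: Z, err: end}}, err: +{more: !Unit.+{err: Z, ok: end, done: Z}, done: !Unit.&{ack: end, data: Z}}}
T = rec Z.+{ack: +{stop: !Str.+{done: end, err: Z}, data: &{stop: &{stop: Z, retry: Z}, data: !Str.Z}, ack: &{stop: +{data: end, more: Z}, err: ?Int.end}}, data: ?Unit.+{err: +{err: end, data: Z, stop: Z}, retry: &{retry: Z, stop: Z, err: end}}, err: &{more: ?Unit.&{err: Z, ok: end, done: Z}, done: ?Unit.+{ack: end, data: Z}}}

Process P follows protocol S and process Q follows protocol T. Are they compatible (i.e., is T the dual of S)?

YES

rec Z ‖ rec Z  match (μ self-dual)
  &{ack,data,err} ‖ +{ack,data,err}  match same labels
    [ack]
      &{stop,data,ack} ‖ +{stop,data,ack}  match same labels
        [stop]
          ?Str ‖ !Str  match
            &{done,err} ‖ +{done,err}  match same labels
              [done]
                end ‖ end  match
              [err]
                Z ‖ Z  match
        [data]
          +{stop,data} ‖ &{stop,data}  match same labels
            [stop]
              +{stop,retry} ‖ &{stop,retry}  match same labels
                [stop]
                  Z ‖ Z  match
                [retry]
                  Z ‖ Z  match
            [data]
              ?Str ‖ !Str  match
                Z ‖ Z  match
        [ack]
          +{stop,err} ‖ &{stop,err}  match same labels
            [stop]
              &{data,more} ‖ +{data,more}  match same labels
                [data]
                  end ‖ end  match
                [more]
                  Z ‖ Z  match
            [err]
              !Int ‖ ?Int  match
                end ‖ end  match
    [data]
      !Unit ‖ ?Unit  match
        &{err,retry} ‖ +{err,retry}  match same labels
          [err]
            &{err,data,stop} ‖ +{err,data,stop}  match same labels
              [err]
                end ‖ end  match
              [data]
                Z ‖ Z  match
              [stop]
                Z ‖ Z  match
          [retry]
            +{retry,stop,err} ‖ &{retry,stop,err}  match same labels
              [retry]
                Z ‖ Z  match
              [stop]
                Z ‖ Z  match
              [err]
                end ‖ end  match
    [err]
      +{more,done} ‖ &{more,done}  match same labels
        [more]
          !Unit ‖ ?Unit  match
            +{err,ok,done} ‖ &{err,ok,done}  match same labels
              [err]
                Z ‖ Z  match
              [ok]
                end ‖ end  match
              [done]
                Z ‖ Z  match
        [done]
          !Unit ‖ ?Unit  match
            &{ack,data} ‖ +{ack,data}  match same labels
              [ack]
                end ‖ end  match
              [data]
                Z ‖ Z  match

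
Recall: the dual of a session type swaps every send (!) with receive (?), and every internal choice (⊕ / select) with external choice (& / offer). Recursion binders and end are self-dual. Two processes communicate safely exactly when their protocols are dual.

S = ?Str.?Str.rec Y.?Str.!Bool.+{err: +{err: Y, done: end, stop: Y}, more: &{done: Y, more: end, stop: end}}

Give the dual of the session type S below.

?Str = !Str
  ?Str = !Str
    rec Y = rec Y  (μ self-dual)
      ?Str = !Str
        !Bool = ?Bool
          +{err,more} = &{err,more}  (select→offer)
            case err:
              +{err,done,stop} = &{err,done,stop}  (select→offer)
                case err:
                  dual(Y) = Y
                case done:
                  dual(end) = end
                case stop:
                  dual(Y) = Y
            case more:
              &{done,more,stop} = +{done,more,stop}  (external→internal)
                case done:
                  dual(Y) = Y
                case more:
                  dual(end) = end
                case stop:
                  dual(end) = end

!Str.!Str.rec Y.!Str.?Bool.&{err: &{err: Y, done: end, stop: Y}, more: +{done: Y, more: end, stop: end}}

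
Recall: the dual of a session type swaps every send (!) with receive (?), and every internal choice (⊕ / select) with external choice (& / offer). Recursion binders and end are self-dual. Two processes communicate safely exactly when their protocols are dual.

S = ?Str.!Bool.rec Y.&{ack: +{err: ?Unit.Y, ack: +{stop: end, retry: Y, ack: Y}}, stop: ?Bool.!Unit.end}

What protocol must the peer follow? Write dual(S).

?Str → !Str
  !Bool → ?Bool
    rec Y → rec Y  (binder kept)
      &{ack,stop} → +{ack,stop}  (&→⊕)
        case ack:
          +{err,ack} → &{err,ack}  (select→offer)
            case err:
              ?Unit → !Unit
                Y self-dual
            case ack:
              +{stop,retry,ack} → &{stop,retry,ack}  (select→offer)
                case stop:
                  end self-dual
                case retry:
                  Y self-dual
                case ack:
                  Y self-dual
        case stop:
          ?Bool → !Bool
            !Unit → ?Unit
              end self-dual

!Str.?Bool.rec Y.+{ack: &{err: !Unit.Y, ack: &{stop: end, retry: Y, ack: Y}}, stop: !Bool.?Unit.end}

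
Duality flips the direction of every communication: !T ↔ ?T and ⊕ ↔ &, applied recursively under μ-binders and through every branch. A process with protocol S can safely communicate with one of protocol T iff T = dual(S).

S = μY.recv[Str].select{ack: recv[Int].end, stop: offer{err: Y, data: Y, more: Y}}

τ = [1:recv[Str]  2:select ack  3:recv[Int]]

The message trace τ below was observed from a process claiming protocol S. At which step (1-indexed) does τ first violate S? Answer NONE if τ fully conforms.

@1 recv[Str]  match  cont: select{ack: recv[Int].end, stop: offer{err: μY.…, data: μY.…, more: μY.…}}
@2 select ack  match  cont: recv[Int].end
@3 recv[Int]  match  cont: end
all 3 steps conform

NONE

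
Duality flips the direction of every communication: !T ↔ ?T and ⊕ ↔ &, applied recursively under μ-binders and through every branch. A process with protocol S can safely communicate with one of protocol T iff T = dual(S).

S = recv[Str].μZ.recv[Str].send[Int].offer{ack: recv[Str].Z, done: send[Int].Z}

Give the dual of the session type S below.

send[Str].μZ.send[Str].recv[Int].select{ack: send[Str].Z, done: recv[Int].Z}

recv[Str] → send[Str]
  μZ → μZ  (μ self-dual)
    recv[Str] → send[Str]
      send[Int] → recv[Int]
        offer{ack,done} → select{ack,done}  (external→internal)
          • ack:
            recv[Str] → send[Str]
              Z self-dual
          • done:
            send[Int] → recv[Int]
              Z self-dual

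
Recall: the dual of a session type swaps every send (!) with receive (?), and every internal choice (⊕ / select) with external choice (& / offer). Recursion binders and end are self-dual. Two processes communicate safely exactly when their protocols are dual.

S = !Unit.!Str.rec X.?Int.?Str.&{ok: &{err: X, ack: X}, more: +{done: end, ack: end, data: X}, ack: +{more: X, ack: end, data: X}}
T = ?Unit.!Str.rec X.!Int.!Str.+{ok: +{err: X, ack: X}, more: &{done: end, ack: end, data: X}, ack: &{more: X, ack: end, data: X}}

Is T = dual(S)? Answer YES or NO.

NO

!Unit | ?Unit  ok
  !Str | !Str  ✗ same direction on both sides — not dual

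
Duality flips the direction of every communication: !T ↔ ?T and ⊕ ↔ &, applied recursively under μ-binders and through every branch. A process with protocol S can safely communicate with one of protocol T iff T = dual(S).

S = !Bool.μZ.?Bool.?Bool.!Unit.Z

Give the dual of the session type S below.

?Bool.μZ.!Bool.!Bool.?Unit.Z

!Bool → ?Bool
  μZ → μZ  (rec unchanged)
    ?Bool → !Bool
      ?Bool → !Bool
        !Unit → ?Unit
          Z ↦ Z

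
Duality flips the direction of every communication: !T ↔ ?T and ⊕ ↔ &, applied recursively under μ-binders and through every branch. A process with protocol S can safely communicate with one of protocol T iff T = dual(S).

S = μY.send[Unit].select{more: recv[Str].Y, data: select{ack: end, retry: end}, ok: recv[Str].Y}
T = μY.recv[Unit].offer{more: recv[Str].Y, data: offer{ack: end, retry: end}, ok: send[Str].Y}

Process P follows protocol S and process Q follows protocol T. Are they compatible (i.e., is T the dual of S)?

NO

μY ‖ μY  ✓ (rec unchanged)
  send[Unit] ‖ recv[Unit]  ✓
    select{more,data,ok} ‖ offer{more,data,ok}  ✓ label sets agree
      case more:
        recv[Str] ‖ recv[Str]  ✗ same direction on both sides — not dual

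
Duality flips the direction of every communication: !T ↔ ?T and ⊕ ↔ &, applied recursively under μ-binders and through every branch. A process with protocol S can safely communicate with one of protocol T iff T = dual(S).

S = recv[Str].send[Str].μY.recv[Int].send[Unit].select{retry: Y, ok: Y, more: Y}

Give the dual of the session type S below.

send[Str].recv[Str].μY.send[Int].recv[Unit].offer{retry: Y, ok: Y, more: Y}

recv[Str] ↦ send[Str]
  send[Str] ↦ recv[Str]
    μY ↦ μY  (binder kept)
      recv[Int] ↦ send[Int]
        send[Unit] ↦ recv[Unit]
          select{retry,ok,more} ↦ offer{retry,ok,more}  (⊕→&)
            [retry]
              Y self-dual
            [ok]
              Y self-dual
            [more]
              Y self-dual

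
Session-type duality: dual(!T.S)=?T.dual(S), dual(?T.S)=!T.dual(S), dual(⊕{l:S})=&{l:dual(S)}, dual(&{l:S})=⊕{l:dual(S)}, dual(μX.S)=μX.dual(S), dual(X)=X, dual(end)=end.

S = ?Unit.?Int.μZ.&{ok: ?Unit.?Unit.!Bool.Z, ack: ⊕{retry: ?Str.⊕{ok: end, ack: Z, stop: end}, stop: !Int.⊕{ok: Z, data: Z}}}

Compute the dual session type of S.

?Unit = !Unit
  ?Int = !Int
    μZ = μZ  (rec unchanged)
      &{ok,ack} = ⊕{ok,ack}  (external→internal)
        [ok]
          ?Unit = !Unit
            ?Unit = !Unit
              !Bool = ?Bool
                Z self-dual
        [ack]
          ⊕{retry,stop} = &{retry,stop}  (internal→external)
            [retry]
              ?Str = !Str
                ⊕{ok,ack,stop} = &{ok,ack,stop}  (internal→external)
                  [ok]
                    end self-dual
                  [ack]
                    Z self-dual
                  [stop]
                    end self-dual
            [stop]
              !Int = ?Int
                ⊕{ok,data} = &{ok,data}  (internal→external)
                  [ok]
                    Z self-dual
                  [data]
                    Z self-dual

!Unit.!Int.μZ.⊕{ok: !Unit.!Unit.?Bool.Z, ack: &{retry: !Str.&{ok: end, ack: Z, stop: end}, stop: ?Int.&{ok: Z, data: Z}}}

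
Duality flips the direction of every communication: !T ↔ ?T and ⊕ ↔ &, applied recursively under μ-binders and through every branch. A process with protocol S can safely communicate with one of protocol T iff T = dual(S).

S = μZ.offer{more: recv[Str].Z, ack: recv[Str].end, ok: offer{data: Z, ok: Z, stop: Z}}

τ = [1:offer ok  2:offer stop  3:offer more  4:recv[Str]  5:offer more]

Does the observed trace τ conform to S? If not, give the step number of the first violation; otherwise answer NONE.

NONE

@1 offer ok  ✓  residual = offer{data: μZ.…, ok: μZ.…, stop: μZ.…}
@2 offer stop  ✓  residual = μZ.…
@3 offer more  ✓  residual = recv[Str].μZ.…
@4 recv[Str]  ✓  residual = μZ.…
@5 offer more  ✓  residual = recv[Str].μZ.…
all 5 steps conform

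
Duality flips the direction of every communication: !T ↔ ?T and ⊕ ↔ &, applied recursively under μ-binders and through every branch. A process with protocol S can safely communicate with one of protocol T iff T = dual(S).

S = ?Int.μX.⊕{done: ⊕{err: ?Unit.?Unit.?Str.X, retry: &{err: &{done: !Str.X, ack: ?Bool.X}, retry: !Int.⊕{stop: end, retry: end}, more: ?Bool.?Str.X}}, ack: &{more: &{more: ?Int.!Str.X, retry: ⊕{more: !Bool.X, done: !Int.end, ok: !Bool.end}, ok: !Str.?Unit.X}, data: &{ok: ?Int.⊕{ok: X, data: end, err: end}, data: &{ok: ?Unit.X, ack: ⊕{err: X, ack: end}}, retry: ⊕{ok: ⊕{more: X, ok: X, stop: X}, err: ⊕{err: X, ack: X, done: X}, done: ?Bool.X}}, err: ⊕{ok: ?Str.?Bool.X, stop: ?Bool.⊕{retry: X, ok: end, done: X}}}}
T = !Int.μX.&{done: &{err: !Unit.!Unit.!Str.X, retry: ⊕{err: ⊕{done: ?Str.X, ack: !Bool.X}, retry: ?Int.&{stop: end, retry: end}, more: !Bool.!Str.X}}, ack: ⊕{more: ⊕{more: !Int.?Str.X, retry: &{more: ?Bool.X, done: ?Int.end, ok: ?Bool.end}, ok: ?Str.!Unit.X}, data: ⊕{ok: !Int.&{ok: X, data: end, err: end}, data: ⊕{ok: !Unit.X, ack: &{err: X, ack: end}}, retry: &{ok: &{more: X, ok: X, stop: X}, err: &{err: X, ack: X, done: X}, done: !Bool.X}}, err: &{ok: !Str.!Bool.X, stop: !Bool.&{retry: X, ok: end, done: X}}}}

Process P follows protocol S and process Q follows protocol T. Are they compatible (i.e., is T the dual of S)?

?Int ‖ !Int  match
  μX ‖ μX  match (μ self-dual)
    ⊕{done,ack} ‖ &{done,ack}  match labels match
      [done]
        ⊕{err,retry} ‖ &{err,retry}  match labels match
          [err]
            ?Unit ‖ !Unit  match
              ?Unit ‖ !Unit  match
                ?Str ‖ !Str  match
                  X ‖ X  match
          [retry]
            &{err,retry,more} ‖ ⊕{err,retry,more}  match labels match
              [err]
                &{done,ack} ‖ ⊕{done,ack}  match labels match
                  [done]
                    !Str ‖ ?Str  match
                      X ‖ X  match
                  [ack]
                    ?Bool ‖ !Bool  match
                      X ‖ X  match
              [retry]
                !Int ‖ ?Int  match
                  ⊕{stop,retry} ‖ &{stop,retry}  match labels match
                    [stop]
                      end ‖ end  match
                    [retry]
                      end ‖ end  match
              [more]
                ?Bool ‖ !Bool  match
                  ?Str ‖ !Str  match
                    X ‖ X  match
      [ack]
        &{more,data,err} ‖ ⊕{more,data,err}  match labels match
          [more]
            &{more,retry,ok} ‖ ⊕{more,retry,ok}  match labels match
              [more]
                ?Int ‖ !Int  match
                  !Str ‖ ?Str  match
                    X ‖ X  match
              [retry]
                ⊕{more,done,ok} ‖ &{more,done,ok}  match labels match
                  [more]
                    !Bool ‖ ?Bool  match
                      X ‖ X  match
                  [done]
                    !Int ‖ ?Int  match
                      end ‖ end  match
                  [ok]
                    !Bool ‖ ?Bool  match
                      end ‖ end  match
              [ok]
                !Str ‖ ?Str  match
                  ?Unit ‖ !Unit  match
                    X ‖ X  match
          [data]
            &{ok,data,retry} ‖ ⊕{ok,data,retry}  match labels match
              [ok]
                ?Int ‖ !Int  match
                  ⊕{ok,data,err} ‖ &{ok,data,err}  match labels match
                    [ok]
                      X ‖ X  match
                    [data]
                      end ‖ end  match
                    [err]
                      end ‖ end  match
              [data]
                &{ok,ack} ‖ ⊕{ok,ack}  match labels match
                  [ok]
                    ?Unit ‖ !Unit  match
                      X ‖ X  match
                  [ack]
                    ⊕{err,ack} ‖ &{err,ack}  match labels match
                      [err]
                        X ‖ X  match
                      [ack]
                        end ‖ end  match
              [retry]
                ⊕{ok,err,done} ‖ &{ok,err,done}  match labels match
                  [ok]
                    ⊕{more,ok,stop} ‖ &{more,ok,stop}  match labels match
                      [more]
                        X ‖ X  match
                      [ok]
                        X ‖ X  match
                      [stop]
                        X ‖ X  match
                  [err]
                    ⊕{err,ack,done} ‖ &{err,ack,done}  match labels match
                      [err]
                        X ‖ X  match
                      [ack]
                        X ‖ X  match
                      [done]
                        X ‖ X  match
                  [done]
                    ?Bool ‖ !Bool  match
                      X ‖ X  match
          [err]
            ⊕{ok,stop} ‖ &{ok,stop}  match labels match
              [ok]
                ?Str ‖ !Str  match
                  ?Bool ‖ !Bool  match
                    X ‖ X  match
              [stop]
                ?Bool ‖ !Bool  match
                  ⊕{retry,ok,done} ‖ &{retry,ok,done}  match labels match
                    [retry]
                      X ‖ X  match
                    [ok]
                      end ‖ end  match
                    [done]
                      X ‖ X  match

YES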